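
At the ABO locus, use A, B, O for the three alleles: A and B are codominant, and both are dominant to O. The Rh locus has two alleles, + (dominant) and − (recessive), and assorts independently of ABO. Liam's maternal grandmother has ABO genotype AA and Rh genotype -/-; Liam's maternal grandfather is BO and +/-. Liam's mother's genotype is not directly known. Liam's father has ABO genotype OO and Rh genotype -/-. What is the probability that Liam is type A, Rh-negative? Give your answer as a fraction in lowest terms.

3/8

Liam's mother's ABO genotype from AA × BO: 1/2 AB, 1/2 AO.
Crossing each possibility with the father OO and summing P(type A): 1/2·1/2 + 1/2·1/2 = 1/2.
Similarly for Rh via the mother's Rh distribution: P(Rh-) = 3/4.
Independent loci: 1/2 × 3/4 = 3/8.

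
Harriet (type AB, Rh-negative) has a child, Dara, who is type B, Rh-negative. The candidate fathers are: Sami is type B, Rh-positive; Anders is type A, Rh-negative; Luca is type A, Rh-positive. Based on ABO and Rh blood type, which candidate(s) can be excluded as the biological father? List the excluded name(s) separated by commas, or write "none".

none

A candidate is excluded only if no genotype consistent with his phenotype could produce a type B, Rh-negative child with a type AB, Rh-negative mother.
Every candidate has at least one consistent genotype combination, so none can be excluded.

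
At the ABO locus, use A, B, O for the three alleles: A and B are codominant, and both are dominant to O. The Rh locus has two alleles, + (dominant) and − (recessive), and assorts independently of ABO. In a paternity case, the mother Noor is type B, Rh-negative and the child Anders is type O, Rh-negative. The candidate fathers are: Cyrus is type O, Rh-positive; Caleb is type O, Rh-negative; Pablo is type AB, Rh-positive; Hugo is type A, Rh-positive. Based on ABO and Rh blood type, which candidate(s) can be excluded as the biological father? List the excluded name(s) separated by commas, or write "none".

A candidate is excluded only if no genotype consistent with his phenotype could produce a type O, Rh-negative child with a type B, Rh-negative mother.
Pablo (type AB, Rh+): no genotype consistent with that phenotype can produce a type-O Rh- child with a type-B mother.

Pablo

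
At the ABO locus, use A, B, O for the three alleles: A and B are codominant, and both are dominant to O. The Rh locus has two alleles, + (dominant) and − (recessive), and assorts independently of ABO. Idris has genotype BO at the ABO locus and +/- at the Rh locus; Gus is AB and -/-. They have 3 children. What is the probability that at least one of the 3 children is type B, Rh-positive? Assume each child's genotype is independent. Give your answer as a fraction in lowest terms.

ABO cross BO × AB → 1/4 A, 1/2 B, 1/4 AB.
Rh cross +/- × -/- → 1/2 Rh+, 1/2 Rh-; so P(type B, Rh-positive) = 1/2 × 1/2 = 1/4 per child.
P(none) = (3/4)^3 = 27/64; P(at least one) = 1 − 27/64 = 37/64.

37/64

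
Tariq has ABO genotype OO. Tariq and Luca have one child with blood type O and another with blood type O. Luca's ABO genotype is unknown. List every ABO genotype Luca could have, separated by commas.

For each candidate genotype of Luca, check whether crossing it with OO can produce every observed child phenotype.
  AA → possible child types {A} ✗
  AB → possible child types {A, B} ✗
  AO → possible child types {O, A} ✓
  BB → possible child types {B} ✗
  BO → possible child types {O, B} ✓
  OO → possible child types {O} ✓

AO, BO, OO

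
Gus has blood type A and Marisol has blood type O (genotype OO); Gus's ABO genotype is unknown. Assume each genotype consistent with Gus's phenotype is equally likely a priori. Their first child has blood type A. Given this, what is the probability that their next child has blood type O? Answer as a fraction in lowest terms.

1/6

Possible genotypes: Gus ∈ {AA, AO}; Marisol ∈ {OO}.
Weight each parental genotype pair by prior × P(type-A child):
  AA × OO: posterior weight 2/3; P(next child type O) = 0.
  AO × OO: posterior weight 1/3; P(next child type O) = 1/2.
Weighted sum = 1/6.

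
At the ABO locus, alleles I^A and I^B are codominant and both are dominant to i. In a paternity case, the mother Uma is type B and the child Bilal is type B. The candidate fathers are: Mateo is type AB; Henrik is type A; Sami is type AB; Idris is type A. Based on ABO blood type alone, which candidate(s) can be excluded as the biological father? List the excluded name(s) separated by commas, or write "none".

none

A candidate is excluded only if no genotype consistent with his phenotype could produce a type B child with a type B mother.
Every candidate has at least one consistent genotype combination, so none can be excluded.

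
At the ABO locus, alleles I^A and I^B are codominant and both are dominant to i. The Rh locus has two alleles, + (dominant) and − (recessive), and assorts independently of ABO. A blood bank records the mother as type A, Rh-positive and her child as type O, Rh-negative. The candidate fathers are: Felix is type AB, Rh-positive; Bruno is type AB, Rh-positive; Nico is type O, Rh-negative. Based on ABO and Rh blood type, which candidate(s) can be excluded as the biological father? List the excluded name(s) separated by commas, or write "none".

A candidate is excluded only if no genotype consistent with his phenotype could produce a type O, Rh-negative child with a type A, Rh-positive mother.
Felix (type AB, Rh+): no genotype consistent with that phenotype can produce a type-O Rh- child with a type-A mother.
Bruno (type AB, Rh+): no genotype consistent with that phenotype can produce a type-O Rh- child with a type-A mother.

Felix, Bruno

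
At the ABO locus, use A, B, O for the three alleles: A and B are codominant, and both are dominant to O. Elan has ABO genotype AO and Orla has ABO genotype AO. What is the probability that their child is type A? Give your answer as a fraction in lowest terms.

3/4

ABO cross AO × AO → offspring phenotypes: 1/4 O, 3/4 A.
So P(type A) = 3/4.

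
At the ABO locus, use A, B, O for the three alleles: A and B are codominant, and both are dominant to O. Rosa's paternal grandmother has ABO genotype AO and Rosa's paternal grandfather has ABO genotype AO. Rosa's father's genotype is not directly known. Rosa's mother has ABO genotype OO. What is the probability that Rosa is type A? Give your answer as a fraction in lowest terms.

Rosa's father's ABO genotype from AO × AO: 1/4 AA, 1/2 AO, 1/4 OO.
Crossing each possibility with the mother OO and summing P(type A): 1/4·1 + 1/2·1/2 + 1/4·0 = 1/2.

1/2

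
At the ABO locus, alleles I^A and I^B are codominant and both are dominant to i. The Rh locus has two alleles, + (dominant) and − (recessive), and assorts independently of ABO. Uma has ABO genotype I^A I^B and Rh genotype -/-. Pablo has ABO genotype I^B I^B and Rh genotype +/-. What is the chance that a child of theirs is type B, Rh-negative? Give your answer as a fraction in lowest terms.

1/4

ABO cross I^A I^B × I^B I^B → offspring phenotypes: 1/2 B, 1/2 AB.
Rh cross -/- × +/- → 1/2 Rh+, 1/2 Rh-.
Independent loci: P(type B, Rh-negative) = 1/2 × 1/2 = 1/4.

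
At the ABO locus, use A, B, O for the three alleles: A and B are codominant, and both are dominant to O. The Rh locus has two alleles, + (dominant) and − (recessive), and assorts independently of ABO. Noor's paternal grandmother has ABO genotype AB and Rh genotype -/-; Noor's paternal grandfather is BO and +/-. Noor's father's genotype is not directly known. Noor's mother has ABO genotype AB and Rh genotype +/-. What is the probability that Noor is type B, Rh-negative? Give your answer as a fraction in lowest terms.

Noor's father's ABO genotype from AB × BO: 1/4 AB, 1/4 AO, 1/4 BB, 1/4 BO.
Crossing each possibility with the mother AB and summing P(type B): 1/4·1/4 + 1/4·1/4 + 1/4·1/2 + 1/4·1/2 = 3/8.
Similarly for Rh via the father's Rh distribution: P(Rh-) = 3/8.
Independent loci: 3/8 × 3/8 = 9/64.

9/64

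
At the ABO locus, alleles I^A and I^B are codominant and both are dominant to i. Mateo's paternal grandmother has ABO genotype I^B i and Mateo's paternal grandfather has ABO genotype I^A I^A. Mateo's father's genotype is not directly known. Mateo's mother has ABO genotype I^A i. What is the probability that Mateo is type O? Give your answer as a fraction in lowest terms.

Mateo's father's ABO genotype from I^B i × I^A I^A: 1/2 I^A I^B, 1/2 I^A i.
Crossing each possibility with the mother I^A i and summing P(type O): 1/2·0 + 1/2·1/4 = 1/8.

1/8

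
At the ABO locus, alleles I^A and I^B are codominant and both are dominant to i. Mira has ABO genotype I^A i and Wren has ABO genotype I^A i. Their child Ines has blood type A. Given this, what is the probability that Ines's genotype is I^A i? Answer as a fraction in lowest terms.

Cross I^A i × I^A i → 1/4 I^A I^A, 1/2 I^A i, 1/4 i i.
Type-A genotypes among offspring: I^A I^A (1/4), I^A i (1/2); total 3/4.
P(I^A i | type A) = (1/2) / (3/4) = 2/3.

2/3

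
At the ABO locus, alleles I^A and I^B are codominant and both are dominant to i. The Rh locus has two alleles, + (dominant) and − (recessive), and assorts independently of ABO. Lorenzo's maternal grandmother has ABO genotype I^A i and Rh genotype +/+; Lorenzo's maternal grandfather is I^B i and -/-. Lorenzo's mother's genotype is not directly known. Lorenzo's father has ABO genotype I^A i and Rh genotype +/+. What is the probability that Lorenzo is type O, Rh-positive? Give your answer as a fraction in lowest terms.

1/4

Lorenzo's mother's ABO genotype from I^A i × I^B i: 1/4 I^A I^B, 1/4 I^A i, 1/4 I^B i, 1/4 i i.
Crossing each possibility with the father I^A i and summing P(type O): 1/4·0 + 1/4·1/4 + 1/4·1/4 + 1/4·1/2 = 1/4.
Similarly for Rh via the mother's Rh distribution: P(Rh+) = 1.
Independent loci: 1/4 × 1 = 1/4.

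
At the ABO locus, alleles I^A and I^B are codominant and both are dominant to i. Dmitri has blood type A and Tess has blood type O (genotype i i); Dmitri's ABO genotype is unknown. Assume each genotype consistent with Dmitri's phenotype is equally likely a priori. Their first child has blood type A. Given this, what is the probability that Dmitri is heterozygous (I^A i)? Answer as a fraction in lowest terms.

Possible genotypes: Dmitri ∈ {I^A I^A, I^A i}; Tess ∈ {i i}.
Weight each parental genotype pair by prior × P(type-A child):
  I^A I^A × i i: posterior weight 2/3.
  I^A i × i i: posterior weight 1/3.
Sum the posterior weight over pairs where Dmitri is I^A i: 1/3.

1/3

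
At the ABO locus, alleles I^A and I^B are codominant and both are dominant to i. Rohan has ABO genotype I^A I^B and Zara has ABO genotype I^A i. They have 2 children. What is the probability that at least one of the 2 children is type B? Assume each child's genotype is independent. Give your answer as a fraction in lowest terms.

7/16

ABO cross I^A I^B × I^A i → 1/2 A, 1/4 B, 1/4 AB.
So P(type B) = 1/4 per child.
P(none) = (3/4)^2 = 9/16; P(at least one) = 1 − 9/16 = 7/16.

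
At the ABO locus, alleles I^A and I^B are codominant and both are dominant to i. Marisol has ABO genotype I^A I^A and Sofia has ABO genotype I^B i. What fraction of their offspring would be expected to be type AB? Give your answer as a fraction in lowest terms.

1/2

ABO cross I^A I^A × I^B i → offspring phenotypes: 1/2 A, 1/2 AB.
So P(type AB) = 1/2.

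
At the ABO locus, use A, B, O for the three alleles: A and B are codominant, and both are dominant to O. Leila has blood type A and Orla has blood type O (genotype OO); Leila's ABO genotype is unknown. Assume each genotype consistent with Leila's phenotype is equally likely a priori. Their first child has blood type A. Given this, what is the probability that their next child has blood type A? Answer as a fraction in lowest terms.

5/6

Possible genotypes: Leila ∈ {AA, AO}; Orla ∈ {OO}.
Weight each parental genotype pair by prior × P(type-A child):
  AA × OO: posterior weight 2/3; P(next child type A) = 1.
  AO × OO: posterior weight 1/3; P(next child type A) = 1/2.
Weighted sum = 5/6.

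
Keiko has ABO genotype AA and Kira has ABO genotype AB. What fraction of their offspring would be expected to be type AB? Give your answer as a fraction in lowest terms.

1/2

ABO cross AA × AB → offspring phenotypes: 1/2 A, 1/2 AB.
So P(type AB) = 1/2.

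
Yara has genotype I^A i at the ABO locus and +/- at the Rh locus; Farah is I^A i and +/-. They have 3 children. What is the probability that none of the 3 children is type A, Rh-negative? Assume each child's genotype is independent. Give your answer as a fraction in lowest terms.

2197/4096

ABO cross I^A i × I^A i → 1/4 O, 3/4 A.
Rh cross +/- × +/- → 3/4 Rh+, 1/4 Rh-; so P(type A, Rh-negative) = 3/4 × 1/4 = 3/16 per child.
P(not type A, Rh-negative) = 13/16 for one child; (13/16)^3 = 2197/4096.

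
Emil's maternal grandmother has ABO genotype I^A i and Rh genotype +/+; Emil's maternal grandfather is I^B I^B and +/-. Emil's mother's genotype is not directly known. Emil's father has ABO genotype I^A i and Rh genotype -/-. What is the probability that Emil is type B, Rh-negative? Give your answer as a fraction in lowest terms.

1/16

Emil's mother's ABO genotype from I^A i × I^B I^B: 1/2 I^A I^B, 1/2 I^B i.
Crossing each possibility with the father I^A i and summing P(type B): 1/2·1/4 + 1/2·1/4 = 1/4.
Similarly for Rh via the mother's Rh distribution: P(Rh-) = 1/4.
Independent loci: 1/4 × 1/4 = 1/16.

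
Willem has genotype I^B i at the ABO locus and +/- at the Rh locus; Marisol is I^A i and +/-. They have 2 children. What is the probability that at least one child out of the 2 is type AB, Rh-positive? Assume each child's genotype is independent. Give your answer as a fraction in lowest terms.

ABO cross I^B i × I^A i → 1/4 O, 1/4 A, 1/4 B, 1/4 AB.
Rh cross +/- × +/- → 3/4 Rh+, 1/4 Rh-; so P(type AB, Rh-positive) = 1/4 × 3/4 = 3/16 per child.
P(none) = (13/16)^2 = 169/256; P(at least one) = 1 − 169/256 = 87/256.

87/256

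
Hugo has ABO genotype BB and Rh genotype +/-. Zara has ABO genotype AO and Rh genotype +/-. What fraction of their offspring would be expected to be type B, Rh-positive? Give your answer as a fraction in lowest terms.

3/8

ABO cross BB × AO → offspring phenotypes: 1/2 B, 1/2 AB.
Rh cross +/- × +/- → 3/4 Rh+, 1/4 Rh-.
Independent loci: P(type B, Rh-positive) = 1/2 × 3/4 = 3/8.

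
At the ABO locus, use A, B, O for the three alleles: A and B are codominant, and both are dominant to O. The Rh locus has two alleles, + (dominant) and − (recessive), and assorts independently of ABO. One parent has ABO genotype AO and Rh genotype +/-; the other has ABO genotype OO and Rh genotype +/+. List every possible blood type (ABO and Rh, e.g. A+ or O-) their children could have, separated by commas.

Gametes from AO × OO give offspring ABO genotypes AO, OO, i.e. phenotypes O, A.
Rh cross +/- × +/+ → phenotypes Rh+.
Combining independently: O+, A+.

O+, A+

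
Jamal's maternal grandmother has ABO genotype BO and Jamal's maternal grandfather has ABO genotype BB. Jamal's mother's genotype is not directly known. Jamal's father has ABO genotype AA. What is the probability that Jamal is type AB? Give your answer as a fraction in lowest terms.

Jamal's mother's ABO genotype from BO × BB: 1/2 BB, 1/2 BO.
Crossing each possibility with the father AA and summing P(type AB): 1/2·1 + 1/2·1/2 = 3/4.

3/4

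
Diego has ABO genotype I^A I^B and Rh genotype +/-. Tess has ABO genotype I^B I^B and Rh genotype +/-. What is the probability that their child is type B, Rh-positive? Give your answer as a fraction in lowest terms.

ABO cross I^A I^B × I^B I^B → offspring phenotypes: 1/2 B, 1/2 AB.
Rh cross +/- × +/- → 3/4 Rh+, 1/4 Rh-.
Independent loci: P(type B, Rh-positive) = 1/2 × 3/4 = 3/8.

3/8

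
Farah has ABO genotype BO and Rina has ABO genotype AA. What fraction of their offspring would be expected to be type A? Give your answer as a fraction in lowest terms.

ABO cross BO × AA → offspring phenotypes: 1/2 A, 1/2 AB.
So P(type A) = 1/2.

1/2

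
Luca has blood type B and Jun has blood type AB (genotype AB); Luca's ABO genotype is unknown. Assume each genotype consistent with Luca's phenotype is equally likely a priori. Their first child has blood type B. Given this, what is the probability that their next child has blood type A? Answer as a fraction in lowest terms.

1/8

Possible genotypes: Luca ∈ {BB, BO}; Jun ∈ {AB}.
Weight each parental genotype pair by prior × P(type-B child):
  BB × AB: posterior weight 1/2; P(next child type A) = 0.
  BO × AB: posterior weight 1/2; P(next child type A) = 1/4.
Weighted sum = 1/8.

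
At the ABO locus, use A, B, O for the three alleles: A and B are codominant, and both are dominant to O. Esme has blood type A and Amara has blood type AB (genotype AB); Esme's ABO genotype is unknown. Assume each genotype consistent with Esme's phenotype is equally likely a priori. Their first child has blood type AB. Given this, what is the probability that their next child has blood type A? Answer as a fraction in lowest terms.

Possible genotypes: Esme ∈ {AA, AO}; Amara ∈ {AB}.
Weight each parental genotype pair by prior × P(type-AB child):
  AA × AB: posterior weight 2/3; P(next child type A) = 1/2.
  AO × AB: posterior weight 1/3; P(next child type A) = 1/2.
Weighted sum = 1/2.

1/2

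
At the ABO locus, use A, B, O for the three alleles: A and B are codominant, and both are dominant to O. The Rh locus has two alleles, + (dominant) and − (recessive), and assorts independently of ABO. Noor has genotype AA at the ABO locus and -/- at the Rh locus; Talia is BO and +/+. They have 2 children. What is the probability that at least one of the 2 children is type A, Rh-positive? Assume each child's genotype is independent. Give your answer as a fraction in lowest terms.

ABO cross AA × BO → 1/2 A, 1/2 AB.
Rh cross -/- × +/+ → 1 Rh+; so P(type A, Rh-positive) = 1/2 × 1 = 1/2 per child.
P(none) = (1/2)^2 = 1/4; P(at least one) = 1 − 1/4 = 3/4.

3/4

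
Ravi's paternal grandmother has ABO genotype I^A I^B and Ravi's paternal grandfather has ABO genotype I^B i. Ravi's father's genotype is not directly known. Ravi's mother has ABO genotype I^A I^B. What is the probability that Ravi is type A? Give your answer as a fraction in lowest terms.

1/4

Ravi's father's ABO genotype from I^A I^B × I^B i: 1/4 I^A I^B, 1/4 I^A i, 1/4 I^B I^B, 1/4 I^B i.
Crossing each possibility with the mother I^A I^B and summing P(type A): 1/4·1/4 + 1/4·1/2 + 1/4·0 + 1/4·1/4 = 1/4.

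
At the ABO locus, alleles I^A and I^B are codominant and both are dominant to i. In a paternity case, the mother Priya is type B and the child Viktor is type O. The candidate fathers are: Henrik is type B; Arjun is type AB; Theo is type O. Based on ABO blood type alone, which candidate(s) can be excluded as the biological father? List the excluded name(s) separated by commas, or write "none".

Arjun

A candidate is excluded only if no genotype consistent with his phenotype could produce a type O child with a type B mother.
Arjun (type AB): no genotype consistent with that phenotype can produce a type-O child with a type-B mother.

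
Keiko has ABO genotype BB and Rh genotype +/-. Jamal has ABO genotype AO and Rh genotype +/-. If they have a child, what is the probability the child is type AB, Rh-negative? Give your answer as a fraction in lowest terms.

1/8

ABO cross BB × AO → offspring phenotypes: 1/2 B, 1/2 AB.
Rh cross +/- × +/- → 3/4 Rh+, 1/4 Rh-.
Independent loci: P(type AB, Rh-negative) = 1/2 × 1/4 = 1/8.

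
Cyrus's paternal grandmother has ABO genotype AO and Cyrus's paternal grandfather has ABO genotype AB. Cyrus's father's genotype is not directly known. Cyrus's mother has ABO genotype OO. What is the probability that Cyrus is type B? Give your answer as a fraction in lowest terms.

Cyrus's father's ABO genotype from AO × AB: 1/4 AA, 1/4 AB, 1/4 AO, 1/4 BO.
Crossing each possibility with the mother OO and summing P(type B): 1/4·0 + 1/4·1/2 + 1/4·0 + 1/4·1/2 = 1/4.

1/4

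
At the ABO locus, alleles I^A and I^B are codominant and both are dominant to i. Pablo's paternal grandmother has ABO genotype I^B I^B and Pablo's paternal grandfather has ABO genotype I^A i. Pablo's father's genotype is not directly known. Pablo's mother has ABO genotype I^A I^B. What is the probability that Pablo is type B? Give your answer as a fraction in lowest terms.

Pablo's father's ABO genotype from I^B I^B × I^A i: 1/2 I^A I^B, 1/2 I^B i.
Crossing each possibility with the mother I^A I^B and summing P(type B): 1/2·1/4 + 1/2·1/2 = 3/8.

3/8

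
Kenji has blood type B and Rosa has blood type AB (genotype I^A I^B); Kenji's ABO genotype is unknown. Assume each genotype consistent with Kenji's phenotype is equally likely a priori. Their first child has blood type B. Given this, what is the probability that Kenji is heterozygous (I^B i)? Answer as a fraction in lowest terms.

Possible genotypes: Kenji ∈ {I^B I^B, I^B i}; Rosa ∈ {I^A I^B}.
Weight each parental genotype pair by prior × P(type-B child):
  I^B I^B × I^A I^B: posterior weight 1/2.
  I^B i × I^A I^B: posterior weight 1/2.
Sum the posterior weight over pairs where Kenji is I^B i: 1/2.

1/2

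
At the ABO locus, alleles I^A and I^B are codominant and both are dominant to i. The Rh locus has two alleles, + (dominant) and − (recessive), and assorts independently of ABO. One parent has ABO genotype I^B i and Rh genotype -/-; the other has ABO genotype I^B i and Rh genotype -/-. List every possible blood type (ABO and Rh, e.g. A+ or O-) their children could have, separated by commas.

Gametes from I^B i × I^B i give offspring ABO genotypes I^B I^B, I^B i, i i, i.e. phenotypes O, B.
Rh cross -/- × -/- → phenotypes Rh-.
Combining independently: O-, B-.

O-, B-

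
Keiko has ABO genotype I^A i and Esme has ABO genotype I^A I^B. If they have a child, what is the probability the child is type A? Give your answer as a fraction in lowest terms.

ABO cross I^A i × I^A I^B → offspring phenotypes: 1/2 A, 1/4 B, 1/4 AB.
So P(type A) = 1/2.

1/2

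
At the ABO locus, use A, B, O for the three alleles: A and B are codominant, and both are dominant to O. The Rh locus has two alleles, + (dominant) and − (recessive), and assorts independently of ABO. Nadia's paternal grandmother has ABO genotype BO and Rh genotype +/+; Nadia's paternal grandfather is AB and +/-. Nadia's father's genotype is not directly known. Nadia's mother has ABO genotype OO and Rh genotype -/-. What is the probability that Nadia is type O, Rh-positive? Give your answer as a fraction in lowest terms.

3/16

Nadia's father's ABO genotype from BO × AB: 1/4 AB, 1/4 AO, 1/4 BB, 1/4 BO.
Crossing each possibility with the mother OO and summing P(type O): 1/4·0 + 1/4·1/2 + 1/4·0 + 1/4·1/2 = 1/4.
Similarly for Rh via the father's Rh distribution: P(Rh+) = 3/4.
Independent loci: 1/4 × 3/4 = 3/16.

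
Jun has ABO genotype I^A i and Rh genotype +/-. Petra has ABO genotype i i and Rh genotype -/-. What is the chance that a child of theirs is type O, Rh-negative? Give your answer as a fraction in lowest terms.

ABO cross I^A i × i i → offspring phenotypes: 1/2 O, 1/2 A.
Rh cross +/- × -/- → 1/2 Rh+, 1/2 Rh-.
Independent loci: P(type O, Rh-negative) = 1/2 × 1/2 = 1/4.

1/4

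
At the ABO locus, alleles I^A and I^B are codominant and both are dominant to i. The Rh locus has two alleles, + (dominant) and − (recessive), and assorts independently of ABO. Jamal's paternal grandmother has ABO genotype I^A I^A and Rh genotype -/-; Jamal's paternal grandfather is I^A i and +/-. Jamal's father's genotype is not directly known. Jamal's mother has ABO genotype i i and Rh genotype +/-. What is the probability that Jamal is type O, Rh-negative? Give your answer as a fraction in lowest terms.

Jamal's father's ABO genotype from I^A I^A × I^A i: 1/2 I^A I^A, 1/2 I^A i.
Crossing each possibility with the mother i i and summing P(type O): 1/2·0 + 1/2·1/2 = 1/4.
Similarly for Rh via the father's Rh distribution: P(Rh-) = 3/8.
Independent loci: 1/4 × 3/8 = 3/32.

3/32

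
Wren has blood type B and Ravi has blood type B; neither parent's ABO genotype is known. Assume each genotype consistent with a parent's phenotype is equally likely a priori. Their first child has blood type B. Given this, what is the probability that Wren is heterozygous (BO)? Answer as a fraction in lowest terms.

7/15

Possible genotypes: Wren ∈ {BB, BO}; Ravi ∈ {BB, BO}.
Weight each parental genotype pair by prior × P(type-B child):
  BB × BB: posterior weight 4/15.
  BB × BO: posterior weight 4/15.
  BO × BB: posterior weight 4/15.
  BO × BO: posterior weight 1/5.
Sum the posterior weight over pairs where Wren is BO: 7/15.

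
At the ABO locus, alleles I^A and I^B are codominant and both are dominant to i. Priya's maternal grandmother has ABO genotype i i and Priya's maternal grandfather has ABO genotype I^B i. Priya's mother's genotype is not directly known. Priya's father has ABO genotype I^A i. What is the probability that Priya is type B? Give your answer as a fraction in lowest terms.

Priya's mother's ABO genotype from i i × I^B i: 1/2 I^B i, 1/2 i i.
Crossing each possibility with the father I^A i and summing P(type B): 1/2·1/4 + 1/2·0 = 1/8.

1/8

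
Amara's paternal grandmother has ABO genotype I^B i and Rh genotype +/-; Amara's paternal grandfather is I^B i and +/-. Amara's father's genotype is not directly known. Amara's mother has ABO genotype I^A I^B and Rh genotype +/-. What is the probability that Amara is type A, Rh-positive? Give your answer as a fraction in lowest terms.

3/16

Amara's father's ABO genotype from I^B i × I^B i: 1/4 I^B I^B, 1/2 I^B i, 1/4 i i.
Crossing each possibility with the mother I^A I^B and summing P(type A): 1/4·0 + 1/2·1/4 + 1/4·1/2 = 1/4.
Similarly for Rh via the father's Rh distribution: P(Rh+) = 3/4.
Independent loci: 1/4 × 3/4 = 3/16.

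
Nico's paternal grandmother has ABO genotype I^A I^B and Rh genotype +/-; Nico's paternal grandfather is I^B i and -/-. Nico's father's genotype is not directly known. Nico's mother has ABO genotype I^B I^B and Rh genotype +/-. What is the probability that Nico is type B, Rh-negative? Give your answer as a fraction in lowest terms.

9/32

Nico's father's ABO genotype from I^A I^B × I^B i: 1/4 I^A I^B, 1/4 I^A i, 1/4 I^B I^B, 1/4 I^B i.
Crossing each possibility with the mother I^B I^B and summing P(type B): 1/4·1/2 + 1/4·1/2 + 1/4·1 + 1/4·1 = 3/4.
Similarly for Rh via the father's Rh distribution: P(Rh-) = 3/8.
Independent loci: 3/4 × 3/8 = 9/32.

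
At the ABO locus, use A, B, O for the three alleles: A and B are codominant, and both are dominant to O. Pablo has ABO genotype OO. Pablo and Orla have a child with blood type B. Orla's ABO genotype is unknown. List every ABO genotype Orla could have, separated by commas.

For each candidate genotype of Orla, check whether crossing it with OO can produce every observed child phenotype.
  AA → possible child types {A} ✗
  AB → possible child types {A, B} ✓
  AO → possible child types {O, A} ✗
  BB → possible child types {B} ✓
  BO → possible child types {O, B} ✓
  OO → possible child types {O} ✗

AB, BB, BO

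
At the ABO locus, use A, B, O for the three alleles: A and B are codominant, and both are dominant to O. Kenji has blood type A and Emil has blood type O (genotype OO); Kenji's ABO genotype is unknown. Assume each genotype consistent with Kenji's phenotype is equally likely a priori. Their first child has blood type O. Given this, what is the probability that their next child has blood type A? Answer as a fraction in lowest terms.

Possible genotypes: Kenji ∈ {AA, AO}; Emil ∈ {OO}.
Weight each parental genotype pair by prior × P(type-O child):
  AO × OO: posterior weight 1; P(next child type A) = 1/2.
Weighted sum = 1/2.

1/2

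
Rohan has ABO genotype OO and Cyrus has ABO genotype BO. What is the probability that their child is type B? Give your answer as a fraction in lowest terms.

1/2

ABO cross OO × BO → offspring phenotypes: 1/2 O, 1/2 B.
So P(type B) = 1/2.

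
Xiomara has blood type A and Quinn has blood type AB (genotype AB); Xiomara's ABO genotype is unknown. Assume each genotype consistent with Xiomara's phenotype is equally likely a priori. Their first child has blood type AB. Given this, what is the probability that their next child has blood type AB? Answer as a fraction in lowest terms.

Possible genotypes: Xiomara ∈ {AA, AO}; Quinn ∈ {AB}.
Weight each parental genotype pair by prior × P(type-AB child):
  AA × AB: posterior weight 2/3; P(next child type AB) = 1/2.
  AO × AB: posterior weight 1/3; P(next child type AB) = 1/4.
Weighted sum = 5/12.

5/12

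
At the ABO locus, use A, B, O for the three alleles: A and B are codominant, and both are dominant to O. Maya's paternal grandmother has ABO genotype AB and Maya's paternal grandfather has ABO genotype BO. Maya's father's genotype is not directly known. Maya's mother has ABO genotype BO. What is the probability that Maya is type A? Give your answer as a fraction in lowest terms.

1/8

Maya's father's ABO genotype from AB × BO: 1/4 AB, 1/4 AO, 1/4 BB, 1/4 BO.
Crossing each possibility with the mother BO and summing P(type A): 1/4·1/4 + 1/4·1/4 + 1/4·0 + 1/4·0 = 1/8.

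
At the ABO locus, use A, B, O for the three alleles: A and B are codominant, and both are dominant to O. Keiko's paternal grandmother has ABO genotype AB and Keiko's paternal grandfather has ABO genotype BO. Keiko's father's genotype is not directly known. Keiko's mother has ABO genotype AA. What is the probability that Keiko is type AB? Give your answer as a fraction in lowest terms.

Keiko's father's ABO genotype from AB × BO: 1/4 AB, 1/4 AO, 1/4 BB, 1/4 BO.
Crossing each possibility with the mother AA and summing P(type AB): 1/4·1/2 + 1/4·0 + 1/4·1 + 1/4·1/2 = 1/2.

1/2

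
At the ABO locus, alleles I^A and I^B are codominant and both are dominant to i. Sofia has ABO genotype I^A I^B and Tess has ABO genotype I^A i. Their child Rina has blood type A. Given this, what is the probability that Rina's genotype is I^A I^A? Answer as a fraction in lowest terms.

1/2

Cross I^A I^B × I^A i → 1/4 I^A I^A, 1/4 I^A I^B, 1/4 I^A i, 1/4 I^B i.
Type-A genotypes among offspring: I^A I^A (1/4), I^A i (1/4); total 1/2.
P(I^A I^A | type A) = (1/4) / (1/2) = 1/2.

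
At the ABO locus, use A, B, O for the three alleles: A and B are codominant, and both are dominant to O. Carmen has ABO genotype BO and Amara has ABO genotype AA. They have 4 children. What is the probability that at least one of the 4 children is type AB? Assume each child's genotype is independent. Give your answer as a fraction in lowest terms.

ABO cross BO × AA → 1/2 A, 1/2 AB.
So P(type AB) = 1/2 per child.
P(none) = (1/2)^4 = 1/16; P(at least one) = 1 − 1/16 = 15/16.

15/16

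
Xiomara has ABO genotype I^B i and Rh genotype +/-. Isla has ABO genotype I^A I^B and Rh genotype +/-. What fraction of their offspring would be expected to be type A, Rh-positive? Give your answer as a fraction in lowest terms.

ABO cross I^B i × I^A I^B → offspring phenotypes: 1/4 A, 1/2 B, 1/4 AB.
Rh cross +/- × +/- → 3/4 Rh+, 1/4 Rh-.
Independent loci: P(type A, Rh-positive) = 1/4 × 3/4 = 3/16.

3/16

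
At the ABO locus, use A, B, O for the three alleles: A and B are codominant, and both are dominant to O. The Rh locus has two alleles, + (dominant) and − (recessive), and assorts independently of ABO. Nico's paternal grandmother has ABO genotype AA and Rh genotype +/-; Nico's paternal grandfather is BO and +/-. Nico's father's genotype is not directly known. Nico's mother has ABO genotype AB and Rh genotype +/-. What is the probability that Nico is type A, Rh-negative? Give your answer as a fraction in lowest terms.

Nico's father's ABO genotype from AA × BO: 1/2 AB, 1/2 AO.
Crossing each possibility with the mother AB and summing P(type A): 1/2·1/4 + 1/2·1/2 = 3/8.
Similarly for Rh via the father's Rh distribution: P(Rh-) = 1/4.
Independent loci: 3/8 × 1/4 = 3/32.

3/32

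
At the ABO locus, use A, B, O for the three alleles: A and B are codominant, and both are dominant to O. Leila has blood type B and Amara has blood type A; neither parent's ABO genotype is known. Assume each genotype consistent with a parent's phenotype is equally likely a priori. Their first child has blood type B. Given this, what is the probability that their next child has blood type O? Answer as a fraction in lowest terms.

1/12

Possible genotypes: Leila ∈ {BB, BO}; Amara ∈ {AA, AO}.
Weight each parental genotype pair by prior × P(type-B child):
  BB × AO: posterior weight 2/3; P(next child type O) = 0.
  BO × AO: posterior weight 1/3; P(next child type O) = 1/4.
Weighted sum = 1/12.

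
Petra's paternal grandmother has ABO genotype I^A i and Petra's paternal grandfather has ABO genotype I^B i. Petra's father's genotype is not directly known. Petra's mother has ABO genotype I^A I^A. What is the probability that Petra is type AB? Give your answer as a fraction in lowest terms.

Petra's father's ABO genotype from I^A i × I^B i: 1/4 I^A I^B, 1/4 I^A i, 1/4 I^B i, 1/4 i i.
Crossing each possibility with the mother I^A I^A and summing P(type AB): 1/4·1/2 + 1/4·0 + 1/4·1/2 + 1/4·0 = 1/4.

1/4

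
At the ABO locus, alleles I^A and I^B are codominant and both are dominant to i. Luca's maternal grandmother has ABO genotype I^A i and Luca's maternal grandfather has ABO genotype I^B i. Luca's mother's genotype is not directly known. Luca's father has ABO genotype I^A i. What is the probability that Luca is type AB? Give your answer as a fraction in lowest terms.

Luca's mother's ABO genotype from I^A i × I^B i: 1/4 I^A I^B, 1/4 I^A i, 1/4 I^B i, 1/4 i i.
Crossing each possibility with the father I^A i and summing P(type AB): 1/4·1/4 + 1/4·0 + 1/4·1/4 + 1/4·0 = 1/8.

1/8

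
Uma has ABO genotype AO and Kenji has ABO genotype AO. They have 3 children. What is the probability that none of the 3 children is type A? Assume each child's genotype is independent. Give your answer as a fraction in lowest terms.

ABO cross AO × AO → 1/4 O, 3/4 A.
So P(type A) = 3/4 per child.
P(not type A) = 1/4 for one child; (1/4)^3 = 1/64.

1/64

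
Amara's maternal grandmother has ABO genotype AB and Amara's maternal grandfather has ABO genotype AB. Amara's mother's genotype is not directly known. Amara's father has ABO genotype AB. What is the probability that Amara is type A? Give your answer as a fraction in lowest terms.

Amara's mother's ABO genotype from AB × AB: 1/4 AA, 1/2 AB, 1/4 BB.
Crossing each possibility with the father AB and summing P(type A): 1/4·1/2 + 1/2·1/4 + 1/4·0 = 1/4.

1/4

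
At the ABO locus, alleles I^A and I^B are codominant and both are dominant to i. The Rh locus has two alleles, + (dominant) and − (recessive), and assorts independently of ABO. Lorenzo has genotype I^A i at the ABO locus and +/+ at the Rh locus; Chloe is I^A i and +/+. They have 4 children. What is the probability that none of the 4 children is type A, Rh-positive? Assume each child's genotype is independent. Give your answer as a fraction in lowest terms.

1/256

ABO cross I^A i × I^A i → 1/4 O, 3/4 A.
Rh cross +/+ × +/+ → 1 Rh+; so P(type A, Rh-positive) = 3/4 × 1 = 3/4 per child.
P(not type A, Rh-positive) = 1/4 for one child; (1/4)^4 = 1/256.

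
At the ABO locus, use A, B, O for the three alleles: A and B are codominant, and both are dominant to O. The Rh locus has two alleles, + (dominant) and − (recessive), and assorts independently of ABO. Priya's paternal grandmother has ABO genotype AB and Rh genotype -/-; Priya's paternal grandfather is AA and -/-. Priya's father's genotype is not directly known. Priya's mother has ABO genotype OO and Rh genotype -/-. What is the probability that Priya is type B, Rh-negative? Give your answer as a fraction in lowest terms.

Priya's father's ABO genotype from AB × AA: 1/2 AA, 1/2 AB.
Crossing each possibility with the mother OO and summing P(type B): 1/2·0 + 1/2·1/2 = 1/4.
Similarly for Rh via the father's Rh distribution: P(Rh-) = 1.
Independent loci: 1/4 × 1 = 1/4.

1/4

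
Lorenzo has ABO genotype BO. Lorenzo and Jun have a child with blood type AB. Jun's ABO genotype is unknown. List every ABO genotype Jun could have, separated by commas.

For each candidate genotype of Jun, check whether crossing it with BO can produce every observed child phenotype.
  AA → possible child types {A, AB} ✓
  AB → possible child types {A, B, AB} ✓
  AO → possible child types {O, A, B, AB} ✓
  BB → possible child types {B} ✗
  BO → possible child types {O, B} ✗
  OO → possible child types {O, B} ✗

AA, AB, AO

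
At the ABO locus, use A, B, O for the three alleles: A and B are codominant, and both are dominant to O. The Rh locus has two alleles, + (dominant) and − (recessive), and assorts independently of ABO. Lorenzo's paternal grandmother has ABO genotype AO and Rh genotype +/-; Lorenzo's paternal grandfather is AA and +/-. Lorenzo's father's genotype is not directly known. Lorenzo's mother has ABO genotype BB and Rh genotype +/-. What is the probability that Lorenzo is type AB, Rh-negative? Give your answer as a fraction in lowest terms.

Lorenzo's father's ABO genotype from AO × AA: 1/2 AA, 1/2 AO.
Crossing each possibility with the mother BB and summing P(type AB): 1/2·1 + 1/2·1/2 = 3/4.
Similarly for Rh via the father's Rh distribution: P(Rh-) = 1/4.
Independent loci: 3/4 × 1/4 = 3/16.

3/16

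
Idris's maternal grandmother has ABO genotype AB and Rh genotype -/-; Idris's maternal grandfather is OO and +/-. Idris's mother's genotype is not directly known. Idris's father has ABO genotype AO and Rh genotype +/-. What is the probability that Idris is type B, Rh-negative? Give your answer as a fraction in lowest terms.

Idris's mother's ABO genotype from AB × OO: 1/2 AO, 1/2 BO.
Crossing each possibility with the father AO and summing P(type B): 1/2·0 + 1/2·1/4 = 1/8.
Similarly for Rh via the mother's Rh distribution: P(Rh-) = 3/8.
Independent loci: 1/8 × 3/8 = 3/64.

3/64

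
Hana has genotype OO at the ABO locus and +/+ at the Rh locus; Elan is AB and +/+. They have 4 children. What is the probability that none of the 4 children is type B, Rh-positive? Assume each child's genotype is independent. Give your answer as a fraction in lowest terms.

ABO cross OO × AB → 1/2 A, 1/2 B.
Rh cross +/+ × +/+ → 1 Rh+; so P(type B, Rh-positive) = 1/2 × 1 = 1/2 per child.
P(not type B, Rh-positive) = 1/2 for one child; (1/2)^4 = 1/16.

1/16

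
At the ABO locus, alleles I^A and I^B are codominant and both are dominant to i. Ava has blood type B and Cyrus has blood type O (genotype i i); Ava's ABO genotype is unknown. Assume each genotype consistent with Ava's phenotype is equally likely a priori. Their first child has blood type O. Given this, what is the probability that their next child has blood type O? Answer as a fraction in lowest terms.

1/2

Possible genotypes: Ava ∈ {I^B I^B, I^B i}; Cyrus ∈ {i i}.
Weight each parental genotype pair by prior × P(type-O child):
  I^B i × i i: posterior weight 1; P(next child type O) = 1/2.
Weighted sum = 1/2.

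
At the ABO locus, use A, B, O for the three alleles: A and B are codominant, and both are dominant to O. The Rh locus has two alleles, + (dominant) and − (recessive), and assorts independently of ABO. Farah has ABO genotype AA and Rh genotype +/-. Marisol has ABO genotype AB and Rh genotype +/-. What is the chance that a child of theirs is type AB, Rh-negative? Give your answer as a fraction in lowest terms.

ABO cross AA × AB → offspring phenotypes: 1/2 A, 1/2 AB.
Rh cross +/- × +/- → 3/4 Rh+, 1/4 Rh-.
Independent loci: P(type AB, Rh-negative) = 1/2 × 1/4 = 1/8.

1/8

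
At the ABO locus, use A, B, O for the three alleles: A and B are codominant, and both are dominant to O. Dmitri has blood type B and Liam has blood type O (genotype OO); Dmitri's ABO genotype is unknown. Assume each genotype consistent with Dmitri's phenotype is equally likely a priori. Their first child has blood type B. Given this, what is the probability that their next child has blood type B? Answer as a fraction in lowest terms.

Possible genotypes: Dmitri ∈ {BB, BO}; Liam ∈ {OO}.
Weight each parental genotype pair by prior × P(type-B child):
  BB × OO: posterior weight 2/3; P(next child type B) = 1.
  BO × OO: posterior weight 1/3; P(next child type B) = 1/2.
Weighted sum = 5/6.

5/6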